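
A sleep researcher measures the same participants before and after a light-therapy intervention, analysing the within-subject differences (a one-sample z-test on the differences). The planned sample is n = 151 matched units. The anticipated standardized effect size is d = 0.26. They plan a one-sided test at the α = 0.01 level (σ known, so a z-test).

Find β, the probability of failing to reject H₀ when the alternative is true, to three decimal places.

Noncentrality parameter: δ = d·√n = 0.26 × √151 = 3.1949
Critical value for a one-sided test at α = 0.01: z_α = 2.326.
Power = Φ(δ − 2.326) = Φ(0.869) = 0.8075.
Type II error: β = 1 − power = 1 − 0.8075 = 0.1925.

β ≈ 0.193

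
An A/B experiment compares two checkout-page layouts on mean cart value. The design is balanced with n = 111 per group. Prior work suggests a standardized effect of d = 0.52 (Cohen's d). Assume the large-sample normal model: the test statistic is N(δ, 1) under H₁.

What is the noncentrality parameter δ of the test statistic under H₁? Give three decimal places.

The noncentrality parameter scales effect size by the design's sample-size factor: δ = d·√(n/2) = 0.52 × √(111/2) = 3.8739

δ ≈ 3.874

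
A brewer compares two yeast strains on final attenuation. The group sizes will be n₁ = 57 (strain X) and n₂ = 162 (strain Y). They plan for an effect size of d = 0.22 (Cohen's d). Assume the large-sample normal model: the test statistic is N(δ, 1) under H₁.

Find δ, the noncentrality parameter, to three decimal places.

δ = d / √(1/n₁ + 1/n₂) = 0.22 / √(1/57 + 1/162) = 1.4286

δ ≈ 1.429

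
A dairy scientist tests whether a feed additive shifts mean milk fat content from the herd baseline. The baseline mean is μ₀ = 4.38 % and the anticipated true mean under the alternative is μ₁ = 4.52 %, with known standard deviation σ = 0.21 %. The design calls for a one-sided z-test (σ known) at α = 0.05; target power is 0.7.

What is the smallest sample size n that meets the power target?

Standardized effect: d = |μ₁ − μ₀| / σ = |4.52 − 4.38| / 0.21 = 0.6667
Set Φ(δ − 1.645) = 0.7; then δ − 1.645 = Φ⁻¹(0.7) = 0.524, giving δ = 2.169.
δ = d·√n ⇒ n = (δ/d)² = (2.169 / 0.6667)² = 10.59.
Round up to the next whole unit.

n = 11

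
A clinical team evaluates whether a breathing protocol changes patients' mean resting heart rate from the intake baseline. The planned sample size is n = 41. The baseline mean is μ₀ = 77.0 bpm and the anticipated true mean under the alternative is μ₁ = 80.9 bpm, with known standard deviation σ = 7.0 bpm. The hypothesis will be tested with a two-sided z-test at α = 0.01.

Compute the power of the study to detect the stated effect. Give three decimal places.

Power ≈ 0.839

Standardized effect: d = |μ₁ − μ₀| / σ = |80.9 − 77.0| / 7.0 = 0.5571
Noncentrality parameter: δ = d·√n = 0.5571 × √41 = 3.5675
Critical value for a two-sided test at α = 0.01: z_{α/2} = 2.576.
Power = Φ(δ − 2.576) + Φ(−δ − 2.576) = Φ(0.992) + Φ(-6.143) = 0.8393 + 0.0000 = 0.8393.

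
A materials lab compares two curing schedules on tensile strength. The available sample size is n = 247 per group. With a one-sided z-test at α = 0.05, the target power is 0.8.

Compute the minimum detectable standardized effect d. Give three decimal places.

Need Φ(δ − 1.645) = 0.8, so δ = 1.645 + 0.842 = 2.486.
δ = d·√(n/2) ⇒ d = δ/√(n/2) = 2.486/√(247/2) = 0.2237.

d ≈ 0.224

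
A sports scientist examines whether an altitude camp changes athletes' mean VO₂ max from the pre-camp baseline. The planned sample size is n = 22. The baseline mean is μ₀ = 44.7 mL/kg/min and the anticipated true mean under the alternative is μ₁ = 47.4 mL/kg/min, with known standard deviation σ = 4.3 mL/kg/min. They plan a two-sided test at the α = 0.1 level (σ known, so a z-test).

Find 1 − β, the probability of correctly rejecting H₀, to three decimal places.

Standardized effect: d = |μ₁ − μ₀| / σ = |47.4 − 44.7| / 4.3 = 0.6279
Noncentrality parameter: δ = d·√n = 0.6279 × √22 = 2.9451
Two-sided α = 0.1 → critical value z_{0.05} = 1.645.
Power = Φ(δ − 1.645) + Φ(−δ − 1.645) = Φ(1.300) + Φ(-4.590) = 0.9032 + 0.0000 = 0.9033.

Power ≈ 0.903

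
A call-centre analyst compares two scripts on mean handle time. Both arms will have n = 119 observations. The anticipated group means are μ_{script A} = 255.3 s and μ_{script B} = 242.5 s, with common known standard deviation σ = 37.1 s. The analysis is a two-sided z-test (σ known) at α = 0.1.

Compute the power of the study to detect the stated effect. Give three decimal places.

Power ≈ 0.845

Standardized effect: d = |μ_{script A} − μ_{script B}| / σ = |255.3 − 242.5| / 37.1 = 0.3450
Noncentrality parameter: λ = d·√(n/2) = 0.3450 × √(119/2) = 2.6613
Two-sided α = 0.1 → critical value z_{0.05} = 1.645.
Power = Φ(λ − 1.645) + Φ(−λ − 1.645) = Φ(1.016) + Φ(-4.306) = 0.8453 + 0.0000 = 0.8453.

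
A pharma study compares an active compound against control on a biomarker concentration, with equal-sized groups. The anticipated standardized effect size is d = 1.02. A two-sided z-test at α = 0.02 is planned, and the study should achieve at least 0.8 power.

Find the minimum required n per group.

n = 20 per group

Set Φ(δ − 2.326) = 0.8; then δ − 2.326 = Φ⁻¹(0.8) = 0.842, giving δ = 3.168.
(For δ > 0 the lower-tail rejection region contributes negligibly to power, so the one-term inversion is standard.)
δ = d·√(n/2) ⇒ n = 2(δ/d)² = 2 × (3.168 / 1.02)² = 19.29.
Rounding up, n = 20 per group.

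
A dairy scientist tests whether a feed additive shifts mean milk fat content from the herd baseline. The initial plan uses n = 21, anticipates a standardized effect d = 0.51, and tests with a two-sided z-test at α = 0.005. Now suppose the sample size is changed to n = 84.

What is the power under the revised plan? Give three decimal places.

Power ≈ 0.969

With n = 84: δ = d·√n = 0.51 × √84 = 4.6742. Critical value z_{0.0025} = 2.807.
Revised power = Φ(δ − 2.807) + Φ(−δ − 2.807) = Φ(1.867) + Φ(-7.481) = 0.9691 + 0.0000 = 0.9691.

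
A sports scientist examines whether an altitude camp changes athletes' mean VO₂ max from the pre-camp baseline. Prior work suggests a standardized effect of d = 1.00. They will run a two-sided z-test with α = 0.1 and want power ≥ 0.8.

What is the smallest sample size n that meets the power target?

For power 0.8 need Φ(δ − z_{0.05}) = 0.8, so δ = z_{0.05} + z_{0.20} = 1.645 + 0.842 = 2.486.
(For δ > 0 the lower-tail rejection region contributes negligibly to power, so the one-term inversion is standard.)
δ = d·√n ⇒ n = (δ/d)² = (2.486 / 1.00)² = 6.18.
Round up to the next whole unit.

n = 7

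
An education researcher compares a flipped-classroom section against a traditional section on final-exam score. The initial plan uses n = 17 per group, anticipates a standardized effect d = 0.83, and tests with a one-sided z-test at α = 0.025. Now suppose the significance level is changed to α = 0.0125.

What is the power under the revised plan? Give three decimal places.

δ = d·√(n/2) = 0.83 × √(17/2) = 2.4198 (unchanged). New critical value: z_{0.0125} = 2.241.
Revised power = Φ(δ − 2.241) = Φ(0.178) = 0.5708.

Power ≈ 0.571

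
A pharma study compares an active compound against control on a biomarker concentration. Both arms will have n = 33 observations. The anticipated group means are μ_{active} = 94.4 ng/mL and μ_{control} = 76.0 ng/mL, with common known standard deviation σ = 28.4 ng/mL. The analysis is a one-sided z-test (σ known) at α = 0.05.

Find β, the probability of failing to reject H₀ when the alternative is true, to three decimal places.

β ≈ 0.162

Standardized effect: d = |μ_{active} − μ_{control}| / σ = |94.4 − 76.0| / 28.4 = 0.6479
Noncentrality parameter: δ = d·√(n/2) = 0.6479 × √(33/2) = 2.6317
One-sided α = 0.05 → critical value z_{0.05} = 1.645.
Power = Φ(δ − 1.645) = Φ(0.987) = 0.8381.
Type II error: β = 1 − power = 1 − 0.8381 = 0.1619.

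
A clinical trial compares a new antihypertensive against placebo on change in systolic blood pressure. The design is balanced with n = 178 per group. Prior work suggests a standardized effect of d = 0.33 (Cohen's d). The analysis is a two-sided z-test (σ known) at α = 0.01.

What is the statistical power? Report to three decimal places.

Power ≈ 0.704

Noncentrality parameter: δ = d·√(n/2) = 0.33 × √(178/2) = 3.1132
Critical value for a two-sided test at α = 0.01: z_{α/2} = 2.576.
Power = Φ(δ − 2.576) + Φ(−δ − 2.576) = Φ(0.537) + Φ(-5.689) = 0.7045 + 0.0000 = 0.7045.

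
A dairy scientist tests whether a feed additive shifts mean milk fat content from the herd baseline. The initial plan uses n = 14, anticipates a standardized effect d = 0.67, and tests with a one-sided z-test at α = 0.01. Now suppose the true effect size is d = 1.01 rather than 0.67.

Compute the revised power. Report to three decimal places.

Power ≈ 0.927

With d = 1.01: δ = d·√n = 1.01 × √14 = 3.7791. Critical value z_{0.01} = 2.326.
Revised power = Φ(δ − 2.326) = Φ(1.453) = 0.9269.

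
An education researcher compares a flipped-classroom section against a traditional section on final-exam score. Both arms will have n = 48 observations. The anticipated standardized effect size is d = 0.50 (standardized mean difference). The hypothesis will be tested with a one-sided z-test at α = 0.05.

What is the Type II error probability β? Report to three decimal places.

Noncentrality parameter: λ = d·√(n/2) = 0.50 × √(48/2) = 2.4495
One-sided α = 0.05 → critical value z_{0.05} = 1.645.
Power = Φ(λ − 1.645) = Φ(0.805) = 0.7895.
Type II error: β = 1 − power = 1 − 0.7895 = 0.2105.

β ≈ 0.211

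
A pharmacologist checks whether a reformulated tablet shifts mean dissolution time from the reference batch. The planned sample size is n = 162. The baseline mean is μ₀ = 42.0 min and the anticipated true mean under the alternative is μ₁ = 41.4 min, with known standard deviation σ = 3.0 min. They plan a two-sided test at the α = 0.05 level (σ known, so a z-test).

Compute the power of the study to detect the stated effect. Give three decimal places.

Standardized effect: d = |μ₁ − μ₀| / σ = |41.4 − 42.0| / 3.0 = 0.2000
Noncentrality parameter: δ = d·√n = 0.2000 × √162 = 2.5456
Two-sided α = 0.05 → critical value z_{0.025} = 1.960.
Power = Φ(δ − 1.960) + Φ(−δ − 1.960) = Φ(0.586) + Φ(-4.506) = 0.7209 + 0.0000 = 0.7209.

Power ≈ 0.721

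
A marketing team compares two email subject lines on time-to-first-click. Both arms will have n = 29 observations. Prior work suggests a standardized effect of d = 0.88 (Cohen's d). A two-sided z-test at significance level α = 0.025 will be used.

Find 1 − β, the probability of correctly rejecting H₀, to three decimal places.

Noncentrality parameter: δ = d·√(n/2) = 0.88 × √(29/2) = 3.3509
Critical value for a two-sided test at α = 0.025: z_{α/2} = 2.241.
Power = Φ(δ − 2.241) + Φ(−δ − 2.241) = Φ(1.110) + Φ(-5.592) = 0.8664 + 0.0000 = 0.8664.

Power ≈ 0.866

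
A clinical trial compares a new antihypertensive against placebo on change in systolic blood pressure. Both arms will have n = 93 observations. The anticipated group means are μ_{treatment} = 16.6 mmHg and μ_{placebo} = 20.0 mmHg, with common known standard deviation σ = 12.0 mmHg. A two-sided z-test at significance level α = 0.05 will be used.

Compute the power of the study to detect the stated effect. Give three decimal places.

Power ≈ 0.489

Standardized effect: d = |μ_{treatment} − μ_{placebo}| / σ = |16.6 − 20.0| / 12.0 = 0.2833
Noncentrality parameter: δ = d·√(n/2) = 0.2833 × √(93/2) = 1.9321
Critical value for a two-sided test at α = 0.05: z_{α/2} = 1.960.
Power = Φ(δ − 1.960) + Φ(−δ − 1.960) = Φ(-0.028) + Φ(-3.892) = 0.4889 + 0.0000 = 0.4889.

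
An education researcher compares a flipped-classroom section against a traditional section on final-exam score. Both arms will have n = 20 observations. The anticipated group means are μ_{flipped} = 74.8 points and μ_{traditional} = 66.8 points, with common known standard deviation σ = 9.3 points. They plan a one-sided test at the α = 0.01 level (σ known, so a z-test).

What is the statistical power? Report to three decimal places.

Standardized effect: d = |μ_{flipped} − μ_{traditional}| / σ = |74.8 − 66.8| / 9.3 = 0.8602
Noncentrality parameter: δ = d·√(n/2) = 0.8602 × √(20/2) = 2.7202
One-sided α = 0.01 → critical value z_{0.01} = 2.326.
Power = P(Z > 2.326 − δ) = Φ(0.394) = 0.6532.

Power ≈ 0.653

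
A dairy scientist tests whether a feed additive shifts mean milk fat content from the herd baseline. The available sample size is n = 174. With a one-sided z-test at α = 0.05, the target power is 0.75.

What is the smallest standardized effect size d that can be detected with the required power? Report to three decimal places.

d ≈ 0.176

Need Φ(δ − 1.645) = 0.75, so δ = 1.645 + 0.674 = 2.319.
δ = d·√n ⇒ d = δ/√n = 2.319/√174 = 0.1758.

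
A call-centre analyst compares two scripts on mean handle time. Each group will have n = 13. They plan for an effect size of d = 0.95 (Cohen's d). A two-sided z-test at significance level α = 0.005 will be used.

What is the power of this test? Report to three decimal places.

Power ≈ 0.350

Noncentrality parameter: δ = d·√(n/2) = 0.95 × √(13/2) = 2.4220
Two-sided α = 0.005 → critical value z_{0.0025} = 2.807.
Power = Φ(δ − 2.807) + Φ(−δ − 2.807) = Φ(-0.385) + Φ(-5.229) = 0.3501 + 0.0000 = 0.3501.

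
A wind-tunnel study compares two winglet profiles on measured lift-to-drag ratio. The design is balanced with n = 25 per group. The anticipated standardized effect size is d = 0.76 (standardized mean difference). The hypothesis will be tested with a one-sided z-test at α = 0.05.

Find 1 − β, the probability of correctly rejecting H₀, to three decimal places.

Power ≈ 0.851

Noncentrality parameter: δ = d·√(n/2) = 0.76 × √(25/2) = 2.6870
Critical value for a one-sided test at α = 0.05: z_α = 1.645.
Power = P(Z > 1.645 − δ) = Φ(1.042) = 0.8513.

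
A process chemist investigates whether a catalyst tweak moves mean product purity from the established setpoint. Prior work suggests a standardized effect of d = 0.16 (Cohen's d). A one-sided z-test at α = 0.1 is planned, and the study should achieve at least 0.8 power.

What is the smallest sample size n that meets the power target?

n = 177

For power 0.8 need Φ(δ − z_{0.1}) = 0.8, so δ = z_{0.1} + z_{0.20} = 1.282 + 0.842 = 2.123.
δ = d·√n ⇒ n = (δ/d)² = (2.123 / 0.16)² = 176.09.
Round up to the next whole unit.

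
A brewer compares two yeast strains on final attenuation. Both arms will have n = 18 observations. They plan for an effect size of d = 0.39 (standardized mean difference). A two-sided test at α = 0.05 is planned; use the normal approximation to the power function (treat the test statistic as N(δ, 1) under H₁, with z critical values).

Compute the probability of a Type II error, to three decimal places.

Noncentrality parameter: δ = d·√(n/2) = 0.39 × √(18/2) = 1.1700
Critical value for a two-sided test at α = 0.05: z_{α/2} = 1.960.
Power = Φ(δ − 1.960) + Φ(−δ − 1.960) = Φ(-0.790) + Φ(-3.130) = 0.2148 + 0.0009 = 0.2156.
Type II error: β = 1 − power = 1 − 0.2156 = 0.7844.

β ≈ 0.784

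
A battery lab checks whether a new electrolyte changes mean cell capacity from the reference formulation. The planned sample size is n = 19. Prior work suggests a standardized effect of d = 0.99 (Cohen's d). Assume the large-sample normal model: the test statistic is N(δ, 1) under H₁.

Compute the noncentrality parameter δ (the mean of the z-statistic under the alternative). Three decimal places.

δ ≈ 4.315

The noncentrality parameter scales effect size by the design's sample-size factor: δ = d·√n = 0.99 × √19 = 4.3153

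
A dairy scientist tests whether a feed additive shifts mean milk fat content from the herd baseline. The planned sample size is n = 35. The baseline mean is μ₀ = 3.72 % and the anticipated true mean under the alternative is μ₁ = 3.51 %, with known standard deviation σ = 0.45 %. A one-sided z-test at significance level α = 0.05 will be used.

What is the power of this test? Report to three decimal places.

Power ≈ 0.868

Standardized effect: d = |μ₁ − μ₀| / σ = |3.51 − 3.72| / 0.45 = 0.4667
Noncentrality parameter: δ = d·√n = 0.4667 × √35 = 2.7608
One-sided α = 0.05 → critical value z_{0.05} = 1.645.
Power = P(Z > 1.645 − δ) = Φ(1.116) = 0.8678.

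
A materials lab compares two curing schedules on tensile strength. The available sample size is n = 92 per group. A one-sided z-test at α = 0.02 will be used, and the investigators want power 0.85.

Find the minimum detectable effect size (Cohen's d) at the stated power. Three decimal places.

d ≈ 0.456

Required noncentrality: δ = z_{0.02} + z_{0.15} = 2.054 + 1.036 = 3.090.
δ = d·√(n/2) ⇒ d = δ/√(n/2) = 3.090/√(92/2) = 0.4556.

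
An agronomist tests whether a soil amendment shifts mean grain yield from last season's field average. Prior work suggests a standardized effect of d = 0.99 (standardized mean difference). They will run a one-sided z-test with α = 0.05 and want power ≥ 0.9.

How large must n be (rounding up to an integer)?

n = 9

Set Φ(δ − 1.645) = 0.9; then δ − 1.645 = Φ⁻¹(0.9) = 1.282, giving δ = 2.926.
δ = d·√n ⇒ n = (δ/d)² = (2.926 / 0.99)² = 8.74.
Round up to the next whole unit.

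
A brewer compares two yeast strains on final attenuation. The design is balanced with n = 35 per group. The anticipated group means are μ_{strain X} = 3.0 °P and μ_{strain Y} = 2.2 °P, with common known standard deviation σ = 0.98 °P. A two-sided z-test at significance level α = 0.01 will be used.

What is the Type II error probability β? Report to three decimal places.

β ≈ 0.201

Standardized effect: d = |μ_{strain X} − μ_{strain Y}| / σ = |3.0 − 2.2| / 0.98 = 0.8163
Noncentrality parameter: δ = d·√(n/2) = 0.8163 × √(35/2) = 3.4149
Critical value for a two-sided test at α = 0.01: z_{α/2} = 2.576.
Power = Φ(δ − 2.576) + Φ(−δ − 2.576) = Φ(0.839) + Φ(-5.991) = 0.7993 + 0.0000 = 0.7993.
Type II error: β = 1 − power = 1 − 0.7993 = 0.2007.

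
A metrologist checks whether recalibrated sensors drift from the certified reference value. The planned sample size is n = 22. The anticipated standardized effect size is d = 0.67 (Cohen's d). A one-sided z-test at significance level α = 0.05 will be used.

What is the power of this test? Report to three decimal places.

Noncentrality parameter: δ = d·√n = 0.67 × √22 = 3.1426
One-sided α = 0.05 → critical value z_{0.05} = 1.645.
Power = P(Z > 1.645 − δ) = Φ(1.498) = 0.9329.

Power ≈ 0.933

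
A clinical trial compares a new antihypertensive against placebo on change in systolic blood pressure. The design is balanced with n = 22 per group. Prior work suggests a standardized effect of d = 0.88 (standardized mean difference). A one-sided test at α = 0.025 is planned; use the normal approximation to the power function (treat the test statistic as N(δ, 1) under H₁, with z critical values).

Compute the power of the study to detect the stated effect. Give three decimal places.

Noncentrality parameter: δ = d·√(n/2) = 0.88 × √(22/2) = 2.9186
Critical value for a one-sided test at α = 0.025: z_α = 1.960.
Power = Φ(δ − 1.960) = Φ(0.959) = 0.8311.

Power ≈ 0.831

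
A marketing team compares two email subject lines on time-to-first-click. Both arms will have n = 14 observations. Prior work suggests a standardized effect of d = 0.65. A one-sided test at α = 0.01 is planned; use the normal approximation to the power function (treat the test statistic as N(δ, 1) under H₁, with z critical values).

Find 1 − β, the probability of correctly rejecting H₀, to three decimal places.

Noncentrality parameter: λ = d·√(n/2) = 0.65 × √(14/2) = 1.7197
Critical value for a one-sided test at α = 0.01: z_α = 2.326.
Power = P(Z > 2.326 − λ) = Φ(-0.607) = 0.2721.

Power ≈ 0.272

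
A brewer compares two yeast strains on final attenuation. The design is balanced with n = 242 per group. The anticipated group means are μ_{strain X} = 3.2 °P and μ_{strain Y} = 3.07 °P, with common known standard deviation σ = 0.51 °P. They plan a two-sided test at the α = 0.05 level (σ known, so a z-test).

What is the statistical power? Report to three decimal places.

Standardized effect: d = |μ_{strain X} − μ_{strain Y}| / σ = |3.2 − 3.07| / 0.51 = 0.2549
Noncentrality parameter: δ = d·√(n/2) = 0.2549 × √(242/2) = 2.8039
Critical value for a two-sided test at α = 0.05: z_{α/2} = 1.960.
Power = Φ(δ − 1.960) + Φ(−δ − 1.960) = Φ(0.844) + Φ(-4.764) = 0.8007 + 0.0000 = 0.8007.

Power ≈ 0.801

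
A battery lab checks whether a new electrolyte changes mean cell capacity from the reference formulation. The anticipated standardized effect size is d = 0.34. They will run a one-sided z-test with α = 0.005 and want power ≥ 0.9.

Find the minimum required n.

For power 0.9 need Φ(δ − z_{0.005}) = 0.9, so δ = z_{0.005} + z_{0.10} = 2.576 + 1.282 = 3.857.
δ = d·√n ⇒ n = (δ/d)² = (3.857 / 0.34)² = 128.71.
Round up to the next whole unit.

n = 129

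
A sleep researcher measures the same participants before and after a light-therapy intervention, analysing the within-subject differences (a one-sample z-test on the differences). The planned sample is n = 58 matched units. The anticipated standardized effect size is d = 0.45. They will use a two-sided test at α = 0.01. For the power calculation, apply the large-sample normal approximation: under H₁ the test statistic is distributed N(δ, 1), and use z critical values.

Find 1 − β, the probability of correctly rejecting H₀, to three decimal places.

Noncentrality parameter: δ = d·√n = 0.45 × √58 = 3.4271
Two-sided α = 0.01 → critical value z_{0.005} = 2.576.
Power = Φ(δ − 2.576) + Φ(−δ − 2.576) = Φ(0.851) + Φ(-6.003) = 0.8027 + 0.0000 = 0.8027.

Power ≈ 0.803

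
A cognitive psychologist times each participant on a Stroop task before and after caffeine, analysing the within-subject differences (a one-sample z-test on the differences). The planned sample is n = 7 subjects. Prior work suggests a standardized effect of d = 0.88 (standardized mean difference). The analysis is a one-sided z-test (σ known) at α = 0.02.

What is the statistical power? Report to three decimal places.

Power ≈ 0.608

Noncentrality parameter: λ = d·√n = 0.88 × √7 = 2.3283
Critical value for a one-sided test at α = 0.02: z_α = 2.054.
Power = Φ(λ − 2.054) = Φ(0.275) = 0.6082.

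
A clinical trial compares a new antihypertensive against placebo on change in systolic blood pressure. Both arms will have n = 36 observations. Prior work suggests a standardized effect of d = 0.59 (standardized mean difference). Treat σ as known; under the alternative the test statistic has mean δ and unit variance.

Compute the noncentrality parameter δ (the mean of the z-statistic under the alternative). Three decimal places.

δ ≈ 2.503

The noncentrality parameter scales effect size by the design's sample-size factor: δ = d·√(n/2) = 0.59 × √(36/2) = 2.5032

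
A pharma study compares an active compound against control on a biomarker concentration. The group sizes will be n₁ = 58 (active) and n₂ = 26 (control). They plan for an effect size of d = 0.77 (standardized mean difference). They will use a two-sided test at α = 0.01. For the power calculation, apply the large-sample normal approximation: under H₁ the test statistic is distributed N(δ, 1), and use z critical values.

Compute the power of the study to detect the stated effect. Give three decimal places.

Noncentrality parameter: δ = d / √(1/n₁ + 1/n₂) = 0.77 / √(1/58 + 1/26) = 3.2625
Two-sided α = 0.01 → critical value z_{0.005} = 2.576.
Power = Φ(δ − 2.576) + Φ(−δ − 2.576) = Φ(0.687) + Φ(-5.838) = 0.7539 + 0.0000 = 0.7539.

Power ≈ 0.754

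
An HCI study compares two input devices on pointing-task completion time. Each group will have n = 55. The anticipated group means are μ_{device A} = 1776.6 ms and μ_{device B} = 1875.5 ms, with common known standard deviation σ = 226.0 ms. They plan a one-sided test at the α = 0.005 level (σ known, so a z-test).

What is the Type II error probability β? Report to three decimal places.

Standardized effect: d = |μ_{device A} − μ_{device B}| / σ = |1776.6 − 1875.5| / 226.0 = 0.4376
Noncentrality parameter: δ = d·√(n/2) = 0.4376 × √(55/2) = 2.2948
Critical value for a one-sided test at α = 0.005: z_α = 2.576.
Power = P(Z > 2.576 − δ) = Φ(-0.281) = 0.3894.
Type II error: β = 1 − power = 1 − 0.3894 = 0.6106.

β ≈ 0.611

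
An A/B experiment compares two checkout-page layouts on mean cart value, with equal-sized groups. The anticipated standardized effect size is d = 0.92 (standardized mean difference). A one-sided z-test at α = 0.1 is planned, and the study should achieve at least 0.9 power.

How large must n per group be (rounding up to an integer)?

n = 16 per group

Set Φ(δ − 1.282) = 0.9; then δ − 1.282 = Φ⁻¹(0.9) = 1.282, giving δ = 2.563.
δ = d·√(n/2) ⇒ n = 2(δ/d)² = 2 × (2.563 / 0.92)² = 15.52.
Rounding up, n = 16 per group.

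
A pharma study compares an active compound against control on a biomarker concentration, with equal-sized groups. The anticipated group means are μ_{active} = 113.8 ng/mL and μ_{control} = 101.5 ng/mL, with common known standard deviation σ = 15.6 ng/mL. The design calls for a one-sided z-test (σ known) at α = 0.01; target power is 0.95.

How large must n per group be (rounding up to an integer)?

n = 51 per group

Standardized effect: d = |μ_{active} − μ_{control}| / σ = |113.8 − 101.5| / 15.6 = 0.7885
Set Φ(δ − 2.326) = 0.95; then δ − 2.326 = Φ⁻¹(0.95) = 1.645, giving δ = 3.971.
δ = d·√(n/2) ⇒ n = 2(δ/d)² = 2 × (3.971 / 0.7885)² = 50.74.
Rounding up, n = 51 per group.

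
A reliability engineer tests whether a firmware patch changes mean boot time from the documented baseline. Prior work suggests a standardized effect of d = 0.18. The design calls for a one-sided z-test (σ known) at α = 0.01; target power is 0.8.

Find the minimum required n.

Set Φ(δ − 2.326) = 0.8; then δ − 2.326 = Φ⁻¹(0.8) = 0.842, giving δ = 3.168.
δ = d·√n ⇒ n = (δ/d)² = (3.168 / 0.18)² = 309.75.
Rounding up, n = 310.

n = 310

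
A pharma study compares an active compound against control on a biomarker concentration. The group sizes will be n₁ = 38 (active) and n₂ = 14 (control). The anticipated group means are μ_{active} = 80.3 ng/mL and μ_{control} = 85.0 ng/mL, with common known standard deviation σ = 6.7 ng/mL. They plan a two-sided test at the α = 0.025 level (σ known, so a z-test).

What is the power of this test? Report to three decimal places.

Standardized effect: d = |μ_{active} − μ_{control}| / σ = |80.3 − 85.0| / 6.7 = 0.7015
Noncentrality parameter: δ = d / √(1/n₁ + 1/n₂) = 0.7015 / √(1/38 + 1/14) = 2.2438
Two-sided α = 0.025 → critical value z_{0.0125} = 2.241.
Power = Φ(δ − 2.241) + Φ(−δ − 2.241) = Φ(0.002) + Φ(-4.485) = 0.5009 + 0.0000 = 0.5009.

Power ≈ 0.501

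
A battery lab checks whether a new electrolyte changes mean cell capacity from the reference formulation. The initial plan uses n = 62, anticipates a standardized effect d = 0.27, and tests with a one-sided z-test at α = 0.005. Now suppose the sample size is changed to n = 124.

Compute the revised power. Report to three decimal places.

With n = 124: δ = d·√n = 0.27 × √124 = 3.0066. Critical value z_{0.005} = 2.576.
Revised power = P(Z > 2.576 − δ) = Φ(0.431) = 0.6667.

Power ≈ 0.667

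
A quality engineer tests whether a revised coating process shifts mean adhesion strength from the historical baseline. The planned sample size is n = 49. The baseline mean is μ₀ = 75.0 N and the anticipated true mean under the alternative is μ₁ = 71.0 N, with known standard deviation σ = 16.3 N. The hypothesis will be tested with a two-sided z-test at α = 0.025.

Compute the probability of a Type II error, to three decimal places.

Standardized effect: d = |μ₁ − μ₀| / σ = |71.0 − 75.0| / 16.3 = 0.2454
Noncentrality parameter: δ = d·√n = 0.2454 × √49 = 1.7178
Two-sided α = 0.025 → critical value z_{0.0125} = 2.241.
Power = Φ(δ − 2.241) + Φ(−δ − 2.241) = Φ(-0.524) + Φ(-3.959) = 0.3003 + 0.0000 = 0.3003.
Type II error: β = 1 − power = 1 − 0.3003 = 0.6997.

β ≈ 0.700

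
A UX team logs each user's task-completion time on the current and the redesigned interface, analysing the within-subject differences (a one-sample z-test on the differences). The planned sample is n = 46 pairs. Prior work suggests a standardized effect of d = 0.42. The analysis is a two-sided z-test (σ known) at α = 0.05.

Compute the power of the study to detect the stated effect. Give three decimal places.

Power ≈ 0.813

Noncentrality parameter: δ = d·√n = 0.42 × √46 = 2.8486
Critical value for a two-sided test at α = 0.05: z_{α/2} = 1.960.
Power = Φ(δ − 1.960) + Φ(−δ − 1.960) = Φ(0.889) + Φ(-4.809) = 0.8129 + 0.0000 = 0.8129.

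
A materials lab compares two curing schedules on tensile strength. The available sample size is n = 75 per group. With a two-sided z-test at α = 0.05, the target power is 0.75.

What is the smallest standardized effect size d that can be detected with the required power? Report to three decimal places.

Need Φ(δ − 1.960) = 0.75, so δ = 1.960 + 0.674 = 2.634.
(The second rejection-region term Φ(−δ − z_{α/2}) is negligible and dropped.)
δ = d·√(n/2) ⇒ d = δ/√(n/2) = 2.634/√(75/2) = 0.4302.

d ≈ 0.430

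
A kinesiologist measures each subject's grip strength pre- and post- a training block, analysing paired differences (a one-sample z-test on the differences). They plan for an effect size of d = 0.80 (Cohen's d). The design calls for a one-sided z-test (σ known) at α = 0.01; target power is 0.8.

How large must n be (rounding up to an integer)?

n = 16

Set Φ(δ − 2.326) = 0.8; then δ − 2.326 = Φ⁻¹(0.8) = 0.842, giving δ = 3.168.
δ = d·√n ⇒ n = (δ/d)² = (3.168 / 0.80)² = 15.68.
Round up to the next whole unit.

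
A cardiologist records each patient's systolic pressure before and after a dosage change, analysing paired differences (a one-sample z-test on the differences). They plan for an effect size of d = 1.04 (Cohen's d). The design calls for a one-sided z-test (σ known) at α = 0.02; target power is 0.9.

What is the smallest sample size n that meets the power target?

n = 11

Set Φ(δ − 2.054) = 0.9; then δ − 2.054 = Φ⁻¹(0.9) = 1.282, giving δ = 3.335.
δ = d·√n ⇒ n = (δ/d)² = (3.335 / 1.04)² = 10.28.
Rounding up, n = 11.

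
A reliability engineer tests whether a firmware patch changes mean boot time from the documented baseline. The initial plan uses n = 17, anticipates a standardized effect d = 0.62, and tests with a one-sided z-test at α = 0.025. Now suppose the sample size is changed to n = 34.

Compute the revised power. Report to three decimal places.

Power ≈ 0.951

With n = 34: δ = d·√n = 0.62 × √34 = 3.6152. Critical value z_{0.025} = 1.960.
Revised power = P(Z > 1.960 − δ) = Φ(1.655) = 0.9511.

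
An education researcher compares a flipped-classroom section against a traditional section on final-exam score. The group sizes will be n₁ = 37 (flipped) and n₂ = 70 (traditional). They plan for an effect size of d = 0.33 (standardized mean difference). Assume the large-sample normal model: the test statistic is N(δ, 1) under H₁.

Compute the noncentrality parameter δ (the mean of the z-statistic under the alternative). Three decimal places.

The noncentrality parameter scales effect size by the design's sample-size factor: δ = d / √(1/n₁ + 1/n₂) = 0.33 / √(1/37 + 1/70) = 1.6236

δ ≈ 1.624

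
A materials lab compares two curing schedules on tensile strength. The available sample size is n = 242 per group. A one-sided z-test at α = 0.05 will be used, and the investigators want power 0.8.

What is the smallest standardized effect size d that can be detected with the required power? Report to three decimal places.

Required noncentrality: δ = z_{0.05} + z_{0.20} = 1.645 + 0.842 = 2.486.
δ = d·√(n/2) ⇒ d = δ/√(n/2) = 2.486/√(242/2) = 0.2260.

d ≈ 0.226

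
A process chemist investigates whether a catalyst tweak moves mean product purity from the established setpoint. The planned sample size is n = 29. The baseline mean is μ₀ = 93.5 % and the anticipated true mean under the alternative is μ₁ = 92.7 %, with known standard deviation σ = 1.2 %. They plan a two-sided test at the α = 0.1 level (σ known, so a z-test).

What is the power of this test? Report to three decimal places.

Power ≈ 0.974

Standardized effect: d = |μ₁ − μ₀| / σ = |92.7 − 93.5| / 1.2 = 0.6667
Noncentrality parameter: δ = d·√n = 0.6667 × √29 = 3.5901
Two-sided α = 0.1 → critical value z_{0.05} = 1.645.
Power = Φ(δ − 1.645) + Φ(−δ − 1.645) = Φ(1.945) + Φ(-5.235) = 0.9741 + 0.0000 = 0.9741.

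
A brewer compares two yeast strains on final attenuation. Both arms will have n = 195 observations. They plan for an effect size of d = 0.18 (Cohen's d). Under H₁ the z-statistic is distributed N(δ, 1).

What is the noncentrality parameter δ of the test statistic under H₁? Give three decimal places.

δ ≈ 1.777

δ = d·√(n/2) = 0.18 × √(195/2) = 1.7774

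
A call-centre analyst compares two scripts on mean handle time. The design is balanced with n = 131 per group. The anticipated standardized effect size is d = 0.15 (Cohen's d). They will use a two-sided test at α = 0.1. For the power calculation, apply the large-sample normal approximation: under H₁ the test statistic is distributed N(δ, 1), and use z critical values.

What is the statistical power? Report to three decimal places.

Noncentrality parameter: δ = d·√(n/2) = 0.15 × √(131/2) = 1.2140
Two-sided α = 0.1 → critical value z_{0.05} = 1.645.
Power = Φ(δ − 1.645) + Φ(−δ − 1.645) = Φ(-0.431) + Φ(-2.859) = 0.3333 + 0.0021 = 0.3354.

Power ≈ 0.335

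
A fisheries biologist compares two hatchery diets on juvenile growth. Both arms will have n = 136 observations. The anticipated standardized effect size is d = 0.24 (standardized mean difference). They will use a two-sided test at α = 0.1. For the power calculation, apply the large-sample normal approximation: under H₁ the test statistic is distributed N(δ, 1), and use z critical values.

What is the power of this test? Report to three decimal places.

Power ≈ 0.631

Noncentrality parameter: δ = d·√(n/2) = 0.24 × √(136/2) = 1.9791
Two-sided α = 0.1 → critical value z_{0.05} = 1.645.
Power = Φ(δ − 1.645) + Φ(−δ − 1.645) = Φ(0.334) + Φ(-3.624) = 0.6309 + 0.0001 = 0.6310.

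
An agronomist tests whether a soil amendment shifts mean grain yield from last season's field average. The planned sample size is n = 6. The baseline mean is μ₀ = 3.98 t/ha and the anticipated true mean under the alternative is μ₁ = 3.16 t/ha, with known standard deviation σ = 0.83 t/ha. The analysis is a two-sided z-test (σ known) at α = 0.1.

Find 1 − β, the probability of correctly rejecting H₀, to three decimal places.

Power ≈ 0.781

Standardized effect: d = |μ₁ − μ₀| / σ = |3.16 − 3.98| / 0.83 = 0.9880
Noncentrality parameter: δ = d·√n = 0.9880 × √6 = 2.4200
Critical value for a two-sided test at α = 0.1: z_{α/2} = 1.645.
Power = Φ(δ − 1.645) + Φ(−δ − 1.645) = Φ(0.775) + Φ(-4.065) = 0.7809 + 0.0000 = 0.7809.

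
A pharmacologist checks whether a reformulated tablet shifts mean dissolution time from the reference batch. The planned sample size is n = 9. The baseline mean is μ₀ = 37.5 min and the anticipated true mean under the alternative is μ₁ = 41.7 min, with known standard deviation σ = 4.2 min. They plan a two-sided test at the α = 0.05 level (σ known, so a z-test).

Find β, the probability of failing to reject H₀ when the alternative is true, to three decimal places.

Standardized effect: d = |μ₁ − μ₀| / σ = |41.7 − 37.5| / 4.2 = 1.0000
Noncentrality parameter: λ = d·√n = 1.0000 × √9 = 3.0000
Two-sided α = 0.05 → critical value z_{0.025} = 1.960.
Power = Φ(λ − 1.960) + Φ(−λ − 1.960) = Φ(1.040) + Φ(-4.960) = 0.8508 + 0.0000 = 0.8508.
Type II error: β = 1 − power = 1 − 0.8508 = 0.1492.

β ≈ 0.149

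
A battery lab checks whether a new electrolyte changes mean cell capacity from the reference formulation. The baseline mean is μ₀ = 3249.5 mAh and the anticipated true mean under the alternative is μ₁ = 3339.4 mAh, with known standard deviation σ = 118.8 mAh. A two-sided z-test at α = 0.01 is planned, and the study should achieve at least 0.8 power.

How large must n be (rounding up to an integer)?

Standardized effect: d = |μ₁ − μ₀| / σ = |3339.4 − 3249.5| / 118.8 = 0.7567
For power 0.8 need Φ(δ − z_{0.005}) = 0.8, so δ = z_{0.005} + z_{0.20} = 2.576 + 0.842 = 3.417.
(The Φ(−δ − z_{α/2}) term is vanishingly small for δ > 0 and is dropped in the standard sample-size formula.)
δ = d·√n ⇒ n = (δ/d)² = (3.417 / 0.7567)² = 20.39.
Round up to the next whole unit.

n = 21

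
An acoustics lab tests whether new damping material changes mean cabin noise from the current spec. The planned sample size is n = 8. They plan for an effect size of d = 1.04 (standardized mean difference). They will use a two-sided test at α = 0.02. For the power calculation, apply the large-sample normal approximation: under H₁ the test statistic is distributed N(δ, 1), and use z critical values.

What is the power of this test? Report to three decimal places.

Noncentrality parameter: δ = d·√n = 1.04 × √8 = 2.9416
Two-sided α = 0.02 → critical value z_{0.01} = 2.326.
Power = Φ(δ − 2.326) + Φ(−δ − 2.326) = Φ(0.615) + Φ(-5.268) = 0.7308 + 0.0000 = 0.7308.

Power ≈ 0.731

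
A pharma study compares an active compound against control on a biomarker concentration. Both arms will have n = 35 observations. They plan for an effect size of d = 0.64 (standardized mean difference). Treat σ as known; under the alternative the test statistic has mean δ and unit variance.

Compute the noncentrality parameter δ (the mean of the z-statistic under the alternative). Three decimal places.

δ ≈ 2.677

δ = d·√(n/2) = 0.64 × √(35/2) = 2.6773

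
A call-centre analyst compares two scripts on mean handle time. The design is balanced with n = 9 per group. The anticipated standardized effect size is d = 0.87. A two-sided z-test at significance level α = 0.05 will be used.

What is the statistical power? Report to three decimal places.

Power ≈ 0.455

Noncentrality parameter: δ = d·√(n/2) = 0.87 × √(9/2) = 1.8455
Two-sided α = 0.05 → critical value z_{0.025} = 1.960.
Power = Φ(δ − 1.960) + Φ(−δ − 1.960) = Φ(-0.114) + Φ(-3.806) = 0.4545 + 0.0001 = 0.4545.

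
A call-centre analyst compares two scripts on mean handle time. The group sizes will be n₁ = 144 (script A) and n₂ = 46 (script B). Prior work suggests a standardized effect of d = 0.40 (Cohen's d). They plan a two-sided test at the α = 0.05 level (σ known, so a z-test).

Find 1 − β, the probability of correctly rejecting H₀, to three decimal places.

Noncentrality parameter: δ = d / √(1/n₁ + 1/n₂) = 0.40 / √(1/144 + 1/46) = 2.3618
Two-sided α = 0.05 → critical value z_{0.025} = 1.960.
Power = Φ(δ − 1.960) + Φ(−δ − 1.960) = Φ(0.402) + Φ(-4.322) = 0.6561 + 0.0000 = 0.6561.

Power ≈ 0.656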